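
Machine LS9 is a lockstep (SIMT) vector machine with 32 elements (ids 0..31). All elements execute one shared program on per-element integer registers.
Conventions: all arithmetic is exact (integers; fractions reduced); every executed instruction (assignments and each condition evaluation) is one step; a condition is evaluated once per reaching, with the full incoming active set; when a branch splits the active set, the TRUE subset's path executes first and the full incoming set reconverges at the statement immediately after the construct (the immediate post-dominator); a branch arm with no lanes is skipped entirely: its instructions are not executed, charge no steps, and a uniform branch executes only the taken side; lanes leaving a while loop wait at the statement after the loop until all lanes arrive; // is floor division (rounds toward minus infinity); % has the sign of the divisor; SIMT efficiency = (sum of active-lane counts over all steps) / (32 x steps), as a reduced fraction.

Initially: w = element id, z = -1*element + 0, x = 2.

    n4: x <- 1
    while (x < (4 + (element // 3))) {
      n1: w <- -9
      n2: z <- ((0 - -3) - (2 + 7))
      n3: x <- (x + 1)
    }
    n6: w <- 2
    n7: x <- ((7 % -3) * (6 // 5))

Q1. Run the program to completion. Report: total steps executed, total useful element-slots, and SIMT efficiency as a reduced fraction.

Answer: 56 steps, 1132 useful, 283/448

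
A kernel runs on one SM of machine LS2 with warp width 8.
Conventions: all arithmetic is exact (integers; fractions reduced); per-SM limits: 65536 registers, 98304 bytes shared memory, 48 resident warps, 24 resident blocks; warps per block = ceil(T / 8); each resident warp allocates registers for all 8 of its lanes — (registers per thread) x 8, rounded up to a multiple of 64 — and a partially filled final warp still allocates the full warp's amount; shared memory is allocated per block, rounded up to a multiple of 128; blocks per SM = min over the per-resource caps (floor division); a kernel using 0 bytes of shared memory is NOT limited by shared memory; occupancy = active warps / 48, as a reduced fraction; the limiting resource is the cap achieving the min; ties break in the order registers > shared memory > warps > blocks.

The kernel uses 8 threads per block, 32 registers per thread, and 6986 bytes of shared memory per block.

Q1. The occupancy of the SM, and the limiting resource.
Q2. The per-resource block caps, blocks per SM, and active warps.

Answer: occupancy 13/48, limited by shared memory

registers: 256 blocks
shared memory: 13 blocks
warps: 48 blocks
blocks: 24 blocks

Answer: 13 blocks, 13 active warps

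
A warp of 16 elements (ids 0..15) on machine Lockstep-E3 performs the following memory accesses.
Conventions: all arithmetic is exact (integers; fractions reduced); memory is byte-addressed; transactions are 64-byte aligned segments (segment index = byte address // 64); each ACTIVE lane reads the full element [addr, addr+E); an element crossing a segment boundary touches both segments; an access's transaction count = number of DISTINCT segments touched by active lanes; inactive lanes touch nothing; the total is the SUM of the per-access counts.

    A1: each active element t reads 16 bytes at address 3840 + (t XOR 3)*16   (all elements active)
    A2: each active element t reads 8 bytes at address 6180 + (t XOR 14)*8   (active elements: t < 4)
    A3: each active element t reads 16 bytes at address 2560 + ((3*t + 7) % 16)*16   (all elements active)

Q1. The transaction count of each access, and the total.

A1: 4 transactions
A2: 1 transaction
A3: 4 transactions

Answer: 4,1,4; total 9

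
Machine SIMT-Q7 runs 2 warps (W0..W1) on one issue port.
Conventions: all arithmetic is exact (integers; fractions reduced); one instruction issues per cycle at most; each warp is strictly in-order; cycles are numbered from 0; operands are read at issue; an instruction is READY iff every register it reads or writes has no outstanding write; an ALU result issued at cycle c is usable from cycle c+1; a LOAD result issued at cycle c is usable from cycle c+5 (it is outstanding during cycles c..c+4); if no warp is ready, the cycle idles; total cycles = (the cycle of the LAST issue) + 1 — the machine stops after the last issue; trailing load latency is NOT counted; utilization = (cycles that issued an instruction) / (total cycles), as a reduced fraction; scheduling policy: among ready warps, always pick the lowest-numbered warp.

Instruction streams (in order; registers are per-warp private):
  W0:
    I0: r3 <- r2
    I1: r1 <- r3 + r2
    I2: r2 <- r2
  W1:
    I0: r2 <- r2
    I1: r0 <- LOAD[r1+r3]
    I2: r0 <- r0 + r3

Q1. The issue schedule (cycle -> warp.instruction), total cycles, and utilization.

cycle 0: W0.I0
cycle 1: W0.I1
cycle 2: W0.I2
cycle 3: W1.I0
cycle 4: W1.I1
cycle 5: idle
cycle 6: idle
cycle 7: idle
cycle 8: idle
cycle 9: W1.I2

Answer: 10 cycles, utilization 3/5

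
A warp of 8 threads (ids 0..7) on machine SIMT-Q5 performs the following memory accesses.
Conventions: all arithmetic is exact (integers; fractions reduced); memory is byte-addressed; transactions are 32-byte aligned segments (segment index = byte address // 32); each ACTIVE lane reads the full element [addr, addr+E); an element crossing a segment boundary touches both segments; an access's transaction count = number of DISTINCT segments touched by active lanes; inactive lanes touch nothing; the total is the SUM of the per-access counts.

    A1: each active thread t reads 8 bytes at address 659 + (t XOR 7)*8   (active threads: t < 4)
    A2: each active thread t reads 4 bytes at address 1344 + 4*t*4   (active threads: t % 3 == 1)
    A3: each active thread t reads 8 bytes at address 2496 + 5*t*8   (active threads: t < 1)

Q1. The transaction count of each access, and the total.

A1: 2 transactions
A2: 3 transactions
A3: 1 transaction

Answer: 2,3,1; total 6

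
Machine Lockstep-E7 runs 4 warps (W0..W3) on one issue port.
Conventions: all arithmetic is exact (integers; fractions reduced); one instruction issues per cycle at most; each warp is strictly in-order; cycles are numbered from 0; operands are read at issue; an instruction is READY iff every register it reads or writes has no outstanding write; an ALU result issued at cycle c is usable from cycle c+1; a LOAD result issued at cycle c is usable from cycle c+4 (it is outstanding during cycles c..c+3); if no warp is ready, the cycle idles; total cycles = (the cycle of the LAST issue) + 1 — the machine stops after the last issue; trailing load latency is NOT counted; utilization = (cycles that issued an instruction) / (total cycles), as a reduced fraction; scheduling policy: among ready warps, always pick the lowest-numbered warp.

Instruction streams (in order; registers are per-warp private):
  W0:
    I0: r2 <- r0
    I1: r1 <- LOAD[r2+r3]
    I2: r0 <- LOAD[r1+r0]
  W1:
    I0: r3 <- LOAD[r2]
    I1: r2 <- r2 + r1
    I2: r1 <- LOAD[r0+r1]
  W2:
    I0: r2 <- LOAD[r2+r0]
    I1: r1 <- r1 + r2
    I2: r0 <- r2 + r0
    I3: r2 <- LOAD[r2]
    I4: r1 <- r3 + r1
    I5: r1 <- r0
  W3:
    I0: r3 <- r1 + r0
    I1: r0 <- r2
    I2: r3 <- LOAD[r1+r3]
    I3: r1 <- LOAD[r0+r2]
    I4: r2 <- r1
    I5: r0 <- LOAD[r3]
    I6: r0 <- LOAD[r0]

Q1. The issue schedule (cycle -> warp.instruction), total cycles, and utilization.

cycle 0: W0.I0
cycle 1: W0.I1
cycle 2: W1.I0
cycle 3: W1.I1
cycle 4: W1.I2
cycle 5: W0.I2
cycle 6: W2.I0
cycle 7: W3.I0
cycle 8: W3.I1
cycle 9: W3.I2
cycle 10: W2.I1
cycle 11: W2.I2
cycle 12: W2.I3
cycle 13: W2.I4
cycle 14: W2.I5
cycle 15: W3.I3
cycle 16: idle
cycle 17: idle
cycle 18: idle
cycle 19: W3.I4
cycle 20: W3.I5
cycle 21: idle
cycle 22: idle
cycle 23: idle
cycle 24: W3.I6

Answer: 25 cycles, utilization 19/25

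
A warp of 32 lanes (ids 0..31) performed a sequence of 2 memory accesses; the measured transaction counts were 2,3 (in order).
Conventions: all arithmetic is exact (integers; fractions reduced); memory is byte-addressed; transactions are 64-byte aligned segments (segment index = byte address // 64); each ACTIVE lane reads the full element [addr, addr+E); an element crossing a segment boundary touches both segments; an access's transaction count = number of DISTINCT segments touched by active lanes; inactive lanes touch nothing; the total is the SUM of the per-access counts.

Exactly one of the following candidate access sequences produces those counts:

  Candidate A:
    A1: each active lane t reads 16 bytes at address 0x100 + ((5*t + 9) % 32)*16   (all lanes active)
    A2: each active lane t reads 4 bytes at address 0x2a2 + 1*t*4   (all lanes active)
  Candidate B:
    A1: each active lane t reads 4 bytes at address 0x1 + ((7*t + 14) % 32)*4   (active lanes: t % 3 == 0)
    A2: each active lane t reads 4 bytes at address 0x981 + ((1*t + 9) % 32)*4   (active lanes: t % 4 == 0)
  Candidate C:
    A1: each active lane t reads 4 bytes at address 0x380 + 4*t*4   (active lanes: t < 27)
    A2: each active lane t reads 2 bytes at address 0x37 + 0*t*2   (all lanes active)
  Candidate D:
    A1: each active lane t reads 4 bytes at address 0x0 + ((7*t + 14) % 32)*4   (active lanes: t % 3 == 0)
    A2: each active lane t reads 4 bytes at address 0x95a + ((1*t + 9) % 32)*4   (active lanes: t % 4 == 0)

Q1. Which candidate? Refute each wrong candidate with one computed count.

A: A1 gives 8 transactions, not 2
B: A2 gives 2 transactions, not 3
C: A1 gives 7 transactions, not 2
D: all counts match (2,3)

Answer: D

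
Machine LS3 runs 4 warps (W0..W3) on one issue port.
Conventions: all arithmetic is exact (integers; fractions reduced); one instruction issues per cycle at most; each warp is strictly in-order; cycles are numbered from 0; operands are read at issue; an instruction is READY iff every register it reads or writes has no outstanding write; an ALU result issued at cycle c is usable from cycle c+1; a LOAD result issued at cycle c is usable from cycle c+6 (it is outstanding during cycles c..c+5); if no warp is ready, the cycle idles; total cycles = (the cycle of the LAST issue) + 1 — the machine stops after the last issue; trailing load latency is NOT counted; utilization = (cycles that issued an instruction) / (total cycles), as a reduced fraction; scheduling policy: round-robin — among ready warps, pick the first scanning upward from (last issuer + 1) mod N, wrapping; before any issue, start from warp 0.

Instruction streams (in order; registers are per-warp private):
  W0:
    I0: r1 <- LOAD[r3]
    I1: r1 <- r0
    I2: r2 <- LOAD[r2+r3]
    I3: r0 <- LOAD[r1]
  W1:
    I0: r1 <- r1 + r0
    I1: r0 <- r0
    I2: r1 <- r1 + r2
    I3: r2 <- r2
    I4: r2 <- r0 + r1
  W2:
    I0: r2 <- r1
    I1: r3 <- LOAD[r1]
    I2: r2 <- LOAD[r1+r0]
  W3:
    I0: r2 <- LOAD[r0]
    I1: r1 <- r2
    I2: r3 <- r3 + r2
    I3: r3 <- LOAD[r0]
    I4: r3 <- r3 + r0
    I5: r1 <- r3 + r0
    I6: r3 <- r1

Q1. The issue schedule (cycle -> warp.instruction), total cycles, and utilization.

cycle 0: W0.I0
cycle 1: W1.I0
cycle 2: W2.I0
cycle 3: W3.I0
cycle 4: W1.I1
cycle 5: W2.I1
cycle 6: W0.I1
cycle 7: W1.I2
cycle 8: W2.I2
cycle 9: W3.I1
cycle 10: W0.I2
cycle 11: W1.I3
cycle 12: W3.I2
cycle 13: W0.I3
cycle 14: W1.I4
cycle 15: W3.I3
cycle 16: idle
cycle 17: idle
cycle 18: idle
cycle 19: idle
cycle 20: idle
cycle 21: W3.I4
cycle 22: W3.I5
cycle 23: W3.I6

Answer: 24 cycles, utilization 19/24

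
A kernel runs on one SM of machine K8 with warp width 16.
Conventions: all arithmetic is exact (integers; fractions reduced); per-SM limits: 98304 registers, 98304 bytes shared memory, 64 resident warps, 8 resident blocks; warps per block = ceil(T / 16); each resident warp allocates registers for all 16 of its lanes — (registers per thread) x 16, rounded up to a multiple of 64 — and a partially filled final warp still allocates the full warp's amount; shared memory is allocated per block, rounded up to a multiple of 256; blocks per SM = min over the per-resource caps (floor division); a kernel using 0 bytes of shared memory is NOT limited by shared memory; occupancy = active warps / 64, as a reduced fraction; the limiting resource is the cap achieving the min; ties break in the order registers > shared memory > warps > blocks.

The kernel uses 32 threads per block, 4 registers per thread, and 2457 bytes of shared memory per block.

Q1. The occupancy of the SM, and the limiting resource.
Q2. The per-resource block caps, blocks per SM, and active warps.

Answer: occupancy 1/4, limited by blocks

registers: 768 blocks
shared memory: 38 blocks
warps: 32 blocks
blocks: 8 blocks

Answer: 8 blocks, 16 active warps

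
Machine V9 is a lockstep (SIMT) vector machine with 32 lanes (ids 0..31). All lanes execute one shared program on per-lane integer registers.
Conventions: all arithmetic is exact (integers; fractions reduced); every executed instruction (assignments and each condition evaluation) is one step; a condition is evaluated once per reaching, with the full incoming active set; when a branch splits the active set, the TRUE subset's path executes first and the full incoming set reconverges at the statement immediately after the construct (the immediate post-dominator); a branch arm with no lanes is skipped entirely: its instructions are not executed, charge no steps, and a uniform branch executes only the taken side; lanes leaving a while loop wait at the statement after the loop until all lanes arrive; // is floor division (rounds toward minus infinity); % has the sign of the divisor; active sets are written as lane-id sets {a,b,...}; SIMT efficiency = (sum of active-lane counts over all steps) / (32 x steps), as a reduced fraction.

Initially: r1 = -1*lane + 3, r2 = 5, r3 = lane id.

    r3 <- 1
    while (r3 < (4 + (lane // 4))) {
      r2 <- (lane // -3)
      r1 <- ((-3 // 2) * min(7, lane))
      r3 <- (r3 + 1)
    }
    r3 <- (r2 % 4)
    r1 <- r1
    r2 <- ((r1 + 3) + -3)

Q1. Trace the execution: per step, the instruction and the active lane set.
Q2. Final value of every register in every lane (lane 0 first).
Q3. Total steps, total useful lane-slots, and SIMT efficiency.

step 0: r3 <- 1                      {0,1,2,3,4,5,6,7,8,9,10,11,12,13,14,15,16,17,18,19,20,21,22,23,24,25,26,27,28,29,30,31}
step 1: eval (r3 < (4 + (lane // 4))) {0,1,2,3,4,5,6,7,8,9,10,11,12,13,14,15,16,17,18,19,20,21,22,23,24,25,26,27,28,29,30,31}
step 2: r2 <- (lane // -3)           {0,1,2,3,4,5,6,7,8,9,10,11,12,13,14,15,16,17,18,19,20,21,22,23,24,25,26,27,28,29,30,31}
step 3: r1 <- ((-3 // 2) * min(7, lane)) {0,1,2,3,4,5,6,7,8,9,10,11,12,13,14,15,16,17,18,19,20,21,22,23,24,25,26,27,28,29,30,31}
step 4: r3 <- (r3 + 1)               {0,1,2,3,4,5,6,7,8,9,10,11,12,13,14,15,16,17,18,19,20,21,22,23,24,25,26,27,28,29,30,31}
step 5: eval (r3 < (4 + (lane // 4))) {0,1,2,3,4,5,6,7,8,9,10,11,12,13,14,15,16,17,18,19,20,21,22,23,24,25,26,27,28,29,30,31}
step 6: r2 <- (lane // -3)           {0,1,2,3,4,5,6,7,8,9,10,11,12,13,14,15,16,17,18,19,20,21,22,23,24,25,26,27,28,29,30,31}
step 7: r1 <- ((-3 // 2) * min(7, lane)) {0,1,2,3,4,5,6,7,8,9,10,11,12,13,14,15,16,17,18,19,20,21,22,23,24,25,26,27,28,29,30,31}
step 8: r3 <- (r3 + 1)               {0,1,2,3,4,5,6,7,8,9,10,11,12,13,14,15,16,17,18,19,20,21,22,23,24,25,26,27,28,29,30,31}
step 9: eval (r3 < (4 + (lane // 4))) {0,1,2,3,4,5,6,7,8,9,10,11,12,13,14,15,16,17,18,19,20,21,22,23,24,25,26,27,28,29,30,31}
step 10: r2 <- (lane // -3)           {0,1,2,3,4,5,6,7,8,9,10,11,12,13,14,15,16,17,18,19,20,21,22,23,24,25,26,27,28,29,30,31}
step 11: r1 <- ((-3 // 2) * min(7, lane)) {0,1,2,3,4,5,6,7,8,9,10,11,12,13,14,15,16,17,18,19,20,21,22,23,24,25,26,27,28,29,30,31}
step 12: r3 <- (r3 + 1)               {0,1,2,3,4,5,6,7,8,9,10,11,12,13,14,15,16,17,18,19,20,21,22,23,24,25,26,27,28,29,30,31}
step 13: eval (r3 < (4 + (lane // 4))) {0,1,2,3,4,5,6,7,8,9,10,11,12,13,14,15,16,17,18,19,20,21,22,23,24,25,26,27,28,29,30,31}
step 14: r2 <- (lane // -3)           {4,5,6,7,8,9,10,11,12,13,14,15,16,17,18,19,20,21,22,23,24,25,26,27,28,29,30,31}
step 15: r1 <- ((-3 // 2) * min(7, lane)) {4,5,6,7,8,9,10,11,12,13,14,15,16,17,18,19,20,21,22,23,24,25,26,27,28,29,30,31}
step 16: r3 <- (r3 + 1)               {4,5,6,7,8,9,10,11,12,13,14,15,16,17,18,19,20,21,22,23,24,25,26,27,28,29,30,31}
step 17: eval (r3 < (4 + (lane // 4))) {4,5,6,7,8,9,10,11,12,13,14,15,16,17,18,19,20,21,22,23,24,25,26,27,28,29,30,31}
step 18: r2 <- (lane // -3)           {8,9,10,11,12,13,14,15,16,17,18,19,20,21,22,23,24,25,26,27,28,29,30,31}
step 19: r1 <- ((-3 // 2) * min(7, lane)) {8,9,10,11,12,13,14,15,16,17,18,19,20,21,22,23,24,25,26,27,28,29,30,31}
step 20: r3 <- (r3 + 1)               {8,9,10,11,12,13,14,15,16,17,18,19,20,21,22,23,24,25,26,27,28,29,30,31}
step 21: eval (r3 < (4 + (lane // 4))) {8,9,10,11,12,13,14,15,16,17,18,19,20,21,22,23,24,25,26,27,28,29,30,31}
step 22: r2 <- (lane // -3)           {12,13,14,15,16,17,18,19,20,21,22,23,24,25,26,27,28,29,30,31}
step 23: r1 <- ((-3 // 2) * min(7, lane)) {12,13,14,15,16,17,18,19,20,21,22,23,24,25,26,27,28,29,30,31}
step 24: r3 <- (r3 + 1)               {12,13,14,15,16,17,18,19,20,21,22,23,24,25,26,27,28,29,30,31}
step 25: eval (r3 < (4 + (lane // 4))) {12,13,14,15,16,17,18,19,20,21,22,23,24,25,26,27,28,29,30,31}
step 26: r2 <- (lane // -3)           {16,17,18,19,20,21,22,23,24,25,26,27,28,29,30,31}
step 27: r1 <- ((-3 // 2) * min(7, lane)) {16,17,18,19,20,21,22,23,24,25,26,27,28,29,30,31}
step 28: r3 <- (r3 + 1)               {16,17,18,19,20,21,22,23,24,25,26,27,28,29,30,31}
step 29: eval (r3 < (4 + (lane // 4))) {16,17,18,19,20,21,22,23,24,25,26,27,28,29,30,31}
step 30: r2 <- (lane // -3)           {20,21,22,23,24,25,26,27,28,29,30,31}
step 31: r1 <- ((-3 // 2) * min(7, lane)) {20,21,22,23,24,25,26,27,28,29,30,31}
step 32: r3 <- (r3 + 1)               {20,21,22,23,24,25,26,27,28,29,30,31}
step 33: eval (r3 < (4 + (lane // 4))) {20,21,22,23,24,25,26,27,28,29,30,31}
step 34: r2 <- (lane // -3)           {24,25,26,27,28,29,30,31}
step 35: r1 <- ((-3 // 2) * min(7, lane)) {24,25,26,27,28,29,30,31}
step 36: r3 <- (r3 + 1)               {24,25,26,27,28,29,30,31}
step 37: eval (r3 < (4 + (lane // 4))) {24,25,26,27,28,29,30,31}
step 38: r2 <- (lane // -3)           {28,29,30,31}
step 39: r1 <- ((-3 // 2) * min(7, lane)) {28,29,30,31}
step 40: r3 <- (r3 + 1)               {28,29,30,31}
step 41: eval (r3 < (4 + (lane // 4))) {28,29,30,31}
step 42: r3 <- (r2 % 4)               {0,1,2,3,4,5,6,7,8,9,10,11,12,13,14,15,16,17,18,19,20,21,22,23,24,25,26,27,28,29,30,31}
step 43: r1 <- r1                     {0,1,2,3,4,5,6,7,8,9,10,11,12,13,14,15,16,17,18,19,20,21,22,23,24,25,26,27,28,29,30,31}
step 44: r2 <- ((r1 + 3) + -3)        {0,1,2,3,4,5,6,7,8,9,10,11,12,13,14,15,16,17,18,19,20,21,22,23,24,25,26,27,28,29,30,31}

Answer: 45 steps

r1: 0,-2,-4,-6,-8,-10,-12,-14,-14,-14,-14,-14,-14,-14,-14,-14,-14,-14,-14,-14,-14,-14,-14,-14,-14,-14,-14,-14,-14,-14,-14,-14
r2: 0,-2,-4,-6,-8,-10,-12,-14,-14,-14,-14,-14,-14,-14,-14,-14,-14,-14,-14,-14,-14,-14,-14,-14,-14,-14,-14,-14,-14,-14,-14,-14
r3: 0,3,3,3,2,2,2,1,1,1,0,0,0,3,3,3,2,2,2,1,1,1,0,0,0,3,3,3,2,2,2,1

steps = 45; useful = 992; efficiency = 992/1440 = 31/45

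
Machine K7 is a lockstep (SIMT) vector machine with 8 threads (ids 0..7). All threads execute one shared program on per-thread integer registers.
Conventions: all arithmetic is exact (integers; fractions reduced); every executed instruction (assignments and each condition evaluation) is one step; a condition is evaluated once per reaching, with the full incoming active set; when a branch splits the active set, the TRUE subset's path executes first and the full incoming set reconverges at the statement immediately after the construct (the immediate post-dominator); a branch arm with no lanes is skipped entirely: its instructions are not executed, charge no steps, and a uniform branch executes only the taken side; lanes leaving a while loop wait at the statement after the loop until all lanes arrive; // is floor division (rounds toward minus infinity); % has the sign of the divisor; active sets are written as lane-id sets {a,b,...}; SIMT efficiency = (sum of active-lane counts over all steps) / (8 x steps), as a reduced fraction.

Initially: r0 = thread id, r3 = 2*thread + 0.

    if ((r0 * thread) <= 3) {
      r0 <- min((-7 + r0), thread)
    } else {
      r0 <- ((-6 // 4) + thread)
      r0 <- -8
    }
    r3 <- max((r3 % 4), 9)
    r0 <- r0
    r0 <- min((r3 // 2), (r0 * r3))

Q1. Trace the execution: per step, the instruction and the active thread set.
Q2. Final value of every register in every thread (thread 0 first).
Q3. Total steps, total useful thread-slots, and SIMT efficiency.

step 0: eval ((r0 * thread) <= 3)    {0,1,2,3,4,5,6,7}
step 1: r0 <- min((-7 + r0), thread) {0,1}
step 2: r0 <- ((-6 // 4) + thread)   {2,3,4,5,6,7}
step 3: r0 <- -8                     {2,3,4,5,6,7}
step 4: r3 <- max((r3 % 4), 9)       {0,1,2,3,4,5,6,7}
step 5: r0 <- r0                     {0,1,2,3,4,5,6,7}
step 6: r0 <- min((r3 // 2), (r0 * r3)) {0,1,2,3,4,5,6,7}

Answer: 7 steps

r0: -63,-54,-72,-72,-72,-72,-72,-72
r3: 9,9,9,9,9,9,9,9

steps = 7; useful = 46; efficiency = 46/56 = 23/28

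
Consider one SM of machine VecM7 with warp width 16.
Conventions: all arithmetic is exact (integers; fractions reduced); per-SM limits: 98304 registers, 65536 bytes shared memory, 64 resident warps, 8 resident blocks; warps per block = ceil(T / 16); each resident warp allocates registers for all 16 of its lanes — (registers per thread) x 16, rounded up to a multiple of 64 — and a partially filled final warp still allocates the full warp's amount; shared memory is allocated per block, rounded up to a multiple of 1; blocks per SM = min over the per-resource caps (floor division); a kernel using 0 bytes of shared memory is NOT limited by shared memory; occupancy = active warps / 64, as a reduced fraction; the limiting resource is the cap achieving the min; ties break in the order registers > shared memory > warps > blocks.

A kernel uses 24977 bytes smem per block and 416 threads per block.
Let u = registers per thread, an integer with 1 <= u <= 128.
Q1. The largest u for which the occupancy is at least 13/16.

Answer: u = 116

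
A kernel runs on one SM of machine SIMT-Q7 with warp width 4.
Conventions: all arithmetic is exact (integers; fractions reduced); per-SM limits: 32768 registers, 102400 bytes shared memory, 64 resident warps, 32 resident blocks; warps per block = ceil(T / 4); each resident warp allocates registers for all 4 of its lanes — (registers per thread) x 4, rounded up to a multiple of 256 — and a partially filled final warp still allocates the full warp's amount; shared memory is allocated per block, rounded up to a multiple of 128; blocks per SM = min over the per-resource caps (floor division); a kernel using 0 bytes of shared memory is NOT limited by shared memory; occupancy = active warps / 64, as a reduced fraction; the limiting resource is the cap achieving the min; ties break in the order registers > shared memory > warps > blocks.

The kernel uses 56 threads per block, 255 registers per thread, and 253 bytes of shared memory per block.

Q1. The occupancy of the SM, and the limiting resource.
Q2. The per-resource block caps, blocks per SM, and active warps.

Answer: occupancy 7/16, limited by registers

registers: 2 blocks
shared memory: 400 blocks
warps: 4 blocks
blocks: 32 blocks

Answer: 2 blocks, 28 active warps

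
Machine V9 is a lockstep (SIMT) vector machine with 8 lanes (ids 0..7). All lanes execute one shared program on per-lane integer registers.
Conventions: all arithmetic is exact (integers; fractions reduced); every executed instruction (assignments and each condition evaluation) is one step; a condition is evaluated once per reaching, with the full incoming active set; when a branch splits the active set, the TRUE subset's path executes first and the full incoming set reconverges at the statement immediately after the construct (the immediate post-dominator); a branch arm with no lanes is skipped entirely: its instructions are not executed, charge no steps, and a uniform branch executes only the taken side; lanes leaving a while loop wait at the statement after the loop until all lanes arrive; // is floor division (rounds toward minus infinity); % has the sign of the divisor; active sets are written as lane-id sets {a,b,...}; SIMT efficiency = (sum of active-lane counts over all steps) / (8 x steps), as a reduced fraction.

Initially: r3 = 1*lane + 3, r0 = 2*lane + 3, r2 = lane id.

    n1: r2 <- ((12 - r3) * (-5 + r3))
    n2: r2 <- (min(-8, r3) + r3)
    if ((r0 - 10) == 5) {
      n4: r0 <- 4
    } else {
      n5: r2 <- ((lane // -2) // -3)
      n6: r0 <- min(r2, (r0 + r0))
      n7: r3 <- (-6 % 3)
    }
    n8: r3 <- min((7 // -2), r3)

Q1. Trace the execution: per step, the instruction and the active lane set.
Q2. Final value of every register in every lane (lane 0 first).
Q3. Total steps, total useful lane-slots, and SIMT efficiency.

step 0: r2 <- ((12 - r3) * (-5 + r3)) {0,1,2,3,4,5,6,7}
step 1: r2 <- (min(-8, r3) + r3)     {0,1,2,3,4,5,6,7}
step 2: eval ((r0 - 10) == 5)        {0,1,2,3,4,5,6,7}
step 3: r0 <- 4                      {6}
step 4: r2 <- ((lane // -2) // -3)   {0,1,2,3,4,5,7}
step 5: r0 <- min(r2, (r0 + r0))     {0,1,2,3,4,5,7}
step 6: r3 <- (-6 % 3)               {0,1,2,3,4,5,7}
step 7: r3 <- min((7 // -2), r3)     {0,1,2,3,4,5,6,7}

Answer: 8 steps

r3: -4,-4,-4,-4,-4,-4,-4,-4
r0: 0,0,0,0,0,1,4,1
r2: 0,0,0,0,0,1,1,1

steps = 8; useful = 54; efficiency = 54/64 = 27/32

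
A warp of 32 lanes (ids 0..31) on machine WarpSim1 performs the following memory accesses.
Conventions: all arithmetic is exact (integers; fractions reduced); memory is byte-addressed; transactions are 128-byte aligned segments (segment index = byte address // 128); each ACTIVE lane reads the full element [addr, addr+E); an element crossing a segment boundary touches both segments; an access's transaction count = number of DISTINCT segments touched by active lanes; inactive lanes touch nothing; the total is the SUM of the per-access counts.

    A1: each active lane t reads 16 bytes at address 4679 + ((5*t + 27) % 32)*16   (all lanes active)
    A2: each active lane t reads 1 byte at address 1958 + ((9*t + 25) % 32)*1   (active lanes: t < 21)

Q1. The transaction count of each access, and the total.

A1: 5 transactions
A2: 1 transaction

Answer: 5,1; total 6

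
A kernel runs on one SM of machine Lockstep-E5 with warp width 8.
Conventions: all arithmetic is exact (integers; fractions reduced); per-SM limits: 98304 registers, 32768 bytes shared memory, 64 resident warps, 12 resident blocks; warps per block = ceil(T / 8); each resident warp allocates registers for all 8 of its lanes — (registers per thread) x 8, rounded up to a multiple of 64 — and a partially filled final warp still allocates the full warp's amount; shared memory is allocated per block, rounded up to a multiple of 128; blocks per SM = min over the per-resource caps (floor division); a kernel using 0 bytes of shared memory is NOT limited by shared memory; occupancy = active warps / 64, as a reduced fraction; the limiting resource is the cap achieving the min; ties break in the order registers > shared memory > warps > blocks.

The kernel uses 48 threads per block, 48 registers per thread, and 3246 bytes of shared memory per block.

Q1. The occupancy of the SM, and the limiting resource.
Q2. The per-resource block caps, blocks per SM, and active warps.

Answer: occupancy 27/32, limited by shared memory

registers: 42 blocks
shared memory: 9 blocks
warps: 10 blocks
blocks: 12 blocks

Answer: 9 blocks, 54 active warps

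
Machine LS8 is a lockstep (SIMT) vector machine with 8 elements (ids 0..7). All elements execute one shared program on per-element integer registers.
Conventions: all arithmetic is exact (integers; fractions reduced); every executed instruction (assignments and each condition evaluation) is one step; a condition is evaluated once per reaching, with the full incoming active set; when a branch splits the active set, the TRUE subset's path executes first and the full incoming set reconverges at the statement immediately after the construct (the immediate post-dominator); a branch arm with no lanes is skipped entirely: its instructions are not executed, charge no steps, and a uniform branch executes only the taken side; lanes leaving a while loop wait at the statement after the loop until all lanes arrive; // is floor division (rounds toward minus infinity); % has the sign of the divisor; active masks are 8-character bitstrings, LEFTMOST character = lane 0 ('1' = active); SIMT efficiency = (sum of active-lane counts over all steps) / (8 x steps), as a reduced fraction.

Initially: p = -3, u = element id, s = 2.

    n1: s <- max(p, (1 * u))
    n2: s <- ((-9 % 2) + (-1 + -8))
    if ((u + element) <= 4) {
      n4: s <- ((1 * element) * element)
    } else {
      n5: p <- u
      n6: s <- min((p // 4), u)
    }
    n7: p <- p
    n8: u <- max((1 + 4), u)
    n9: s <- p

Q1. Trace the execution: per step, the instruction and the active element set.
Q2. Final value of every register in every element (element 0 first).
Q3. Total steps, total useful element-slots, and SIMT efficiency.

step 0: s <- max(p, (1 * u))         11111111
step 1: s <- ((-9 % 2) + (-1 + -8))  11111111
step 2: eval ((u + element) <= 4)    11111111
step 3: s <- ((1 * element) * element) 11100000
step 4: p <- u                       00011111
step 5: s <- min((p // 4), u)        00011111
step 6: p <- p                       11111111
step 7: u <- max((1 + 4), u)         11111111
step 8: s <- p                       11111111

Answer: 9 steps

p: -3,-3,-3,3,4,5,6,7
u: 5,5,5,5,5,5,6,7
s: -3,-3,-3,3,4,5,6,7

steps = 9; useful = 61; efficiency = 61/72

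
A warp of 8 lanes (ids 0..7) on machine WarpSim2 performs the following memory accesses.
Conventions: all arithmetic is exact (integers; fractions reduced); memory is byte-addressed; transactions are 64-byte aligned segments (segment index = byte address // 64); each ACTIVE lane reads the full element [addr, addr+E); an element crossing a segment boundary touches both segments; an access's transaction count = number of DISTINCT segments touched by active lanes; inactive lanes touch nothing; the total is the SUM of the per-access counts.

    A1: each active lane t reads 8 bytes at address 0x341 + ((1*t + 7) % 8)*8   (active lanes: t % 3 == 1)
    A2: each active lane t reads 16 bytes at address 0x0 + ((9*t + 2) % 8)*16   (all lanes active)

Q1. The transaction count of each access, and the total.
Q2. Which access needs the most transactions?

A1: 1 transaction
A2: 2 transactions

Answer: 1,2; total 3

Answer: A2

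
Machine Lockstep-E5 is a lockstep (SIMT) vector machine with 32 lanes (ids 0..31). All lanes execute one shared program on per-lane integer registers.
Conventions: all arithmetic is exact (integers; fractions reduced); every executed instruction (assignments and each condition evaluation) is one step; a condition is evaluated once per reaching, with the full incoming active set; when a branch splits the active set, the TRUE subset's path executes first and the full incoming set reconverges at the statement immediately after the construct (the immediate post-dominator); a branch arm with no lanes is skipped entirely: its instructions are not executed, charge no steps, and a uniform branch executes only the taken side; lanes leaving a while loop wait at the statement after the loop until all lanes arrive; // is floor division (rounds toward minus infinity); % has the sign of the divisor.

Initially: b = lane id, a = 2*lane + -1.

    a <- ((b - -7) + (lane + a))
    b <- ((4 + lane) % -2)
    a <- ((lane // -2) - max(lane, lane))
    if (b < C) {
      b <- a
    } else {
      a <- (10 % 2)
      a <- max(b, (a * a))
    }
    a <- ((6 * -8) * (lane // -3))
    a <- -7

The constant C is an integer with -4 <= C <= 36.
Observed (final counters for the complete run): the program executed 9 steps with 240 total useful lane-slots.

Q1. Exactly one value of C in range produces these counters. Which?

Answer: C = 0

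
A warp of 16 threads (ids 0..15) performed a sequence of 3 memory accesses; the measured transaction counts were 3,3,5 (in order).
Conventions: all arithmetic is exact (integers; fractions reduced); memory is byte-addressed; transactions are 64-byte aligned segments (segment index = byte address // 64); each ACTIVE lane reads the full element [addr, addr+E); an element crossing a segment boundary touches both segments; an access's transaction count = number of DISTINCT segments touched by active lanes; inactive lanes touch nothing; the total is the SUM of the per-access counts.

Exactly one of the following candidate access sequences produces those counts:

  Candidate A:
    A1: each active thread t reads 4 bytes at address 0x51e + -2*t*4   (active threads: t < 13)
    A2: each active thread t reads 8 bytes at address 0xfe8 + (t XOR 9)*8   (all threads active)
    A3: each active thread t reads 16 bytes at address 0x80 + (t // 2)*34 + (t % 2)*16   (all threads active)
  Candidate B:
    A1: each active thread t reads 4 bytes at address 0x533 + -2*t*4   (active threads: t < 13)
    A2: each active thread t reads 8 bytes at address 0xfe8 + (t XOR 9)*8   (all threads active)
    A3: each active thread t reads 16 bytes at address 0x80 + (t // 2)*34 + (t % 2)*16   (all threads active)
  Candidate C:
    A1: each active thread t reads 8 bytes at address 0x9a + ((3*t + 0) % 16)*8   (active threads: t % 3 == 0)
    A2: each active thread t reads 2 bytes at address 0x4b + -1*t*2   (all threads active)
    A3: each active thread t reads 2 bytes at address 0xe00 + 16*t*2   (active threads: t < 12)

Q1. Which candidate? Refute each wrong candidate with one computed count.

B: A1 gives 2 transactions, not 3
C: A2 gives 2 transactions, not 3
A: all counts match (3,3,5)

Answer: A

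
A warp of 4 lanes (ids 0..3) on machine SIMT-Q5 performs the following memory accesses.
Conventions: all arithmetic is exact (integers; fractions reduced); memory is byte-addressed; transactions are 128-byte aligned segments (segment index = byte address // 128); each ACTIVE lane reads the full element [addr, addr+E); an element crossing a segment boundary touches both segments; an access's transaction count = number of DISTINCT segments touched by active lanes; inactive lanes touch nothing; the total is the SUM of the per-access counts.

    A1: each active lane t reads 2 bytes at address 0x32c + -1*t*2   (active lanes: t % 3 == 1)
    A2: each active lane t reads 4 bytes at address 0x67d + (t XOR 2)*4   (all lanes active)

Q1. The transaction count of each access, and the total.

A1: 1 transaction
A2: 2 transactions

Answer: 1,2; total 3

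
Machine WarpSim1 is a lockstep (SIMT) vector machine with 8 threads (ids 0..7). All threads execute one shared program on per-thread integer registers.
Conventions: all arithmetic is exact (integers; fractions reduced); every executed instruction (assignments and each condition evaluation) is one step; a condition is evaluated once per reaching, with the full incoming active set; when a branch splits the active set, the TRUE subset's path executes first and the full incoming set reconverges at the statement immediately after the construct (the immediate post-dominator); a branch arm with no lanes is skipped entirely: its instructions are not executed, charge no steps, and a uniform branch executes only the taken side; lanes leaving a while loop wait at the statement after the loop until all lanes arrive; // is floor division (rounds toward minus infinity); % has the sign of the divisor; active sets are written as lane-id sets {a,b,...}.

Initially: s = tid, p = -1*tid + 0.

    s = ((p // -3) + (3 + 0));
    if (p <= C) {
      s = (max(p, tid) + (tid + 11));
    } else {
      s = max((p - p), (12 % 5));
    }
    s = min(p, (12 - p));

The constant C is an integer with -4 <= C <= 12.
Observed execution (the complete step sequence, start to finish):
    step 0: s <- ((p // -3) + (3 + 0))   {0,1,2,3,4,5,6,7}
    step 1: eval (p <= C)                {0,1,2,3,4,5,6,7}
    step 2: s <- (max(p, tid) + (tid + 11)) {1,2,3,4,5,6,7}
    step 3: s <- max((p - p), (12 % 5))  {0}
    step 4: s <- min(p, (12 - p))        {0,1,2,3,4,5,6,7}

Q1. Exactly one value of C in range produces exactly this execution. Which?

Answer: C = -1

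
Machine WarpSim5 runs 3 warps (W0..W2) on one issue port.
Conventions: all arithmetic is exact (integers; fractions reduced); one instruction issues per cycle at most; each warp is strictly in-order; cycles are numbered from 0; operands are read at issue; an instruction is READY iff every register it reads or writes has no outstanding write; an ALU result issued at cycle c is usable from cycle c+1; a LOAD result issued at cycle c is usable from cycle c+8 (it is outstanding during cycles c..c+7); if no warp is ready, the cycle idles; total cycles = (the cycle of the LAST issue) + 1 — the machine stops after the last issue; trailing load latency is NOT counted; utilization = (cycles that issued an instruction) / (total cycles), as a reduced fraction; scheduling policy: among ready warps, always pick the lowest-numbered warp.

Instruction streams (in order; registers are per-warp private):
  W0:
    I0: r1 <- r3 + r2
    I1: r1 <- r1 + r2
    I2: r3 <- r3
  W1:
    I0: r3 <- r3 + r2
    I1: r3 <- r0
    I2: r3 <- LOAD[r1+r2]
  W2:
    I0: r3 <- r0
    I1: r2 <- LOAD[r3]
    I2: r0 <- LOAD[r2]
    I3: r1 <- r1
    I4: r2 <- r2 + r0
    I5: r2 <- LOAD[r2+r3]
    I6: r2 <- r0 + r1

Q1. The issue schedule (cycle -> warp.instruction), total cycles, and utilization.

cycle 0: W0.I0
cycle 1: W0.I1
cycle 2: W0.I2
cycle 3: W1.I0
cycle 4: W1.I1
cycle 5: W1.I2
cycle 6: W2.I0
cycle 7: W2.I1
cycle 8: idle
cycle 9: idle
cycle 10: idle
cycle 11: idle
cycle 12: idle
cycle 13: idle
cycle 14: idle
cycle 15: W2.I2
cycle 16: W2.I3
cycle 17: idle
cycle 18: idle
cycle 19: idle
cycle 20: idle
cycle 21: idle
cycle 22: idle
cycle 23: W2.I4
cycle 24: W2.I5
cycle 25: idle
cycle 26: idle
cycle 27: idle
cycle 28: idle
cycle 29: idle
cycle 30: idle
cycle 31: idle
cycle 32: W2.I6

Answer: 33 cycles, utilization 13/33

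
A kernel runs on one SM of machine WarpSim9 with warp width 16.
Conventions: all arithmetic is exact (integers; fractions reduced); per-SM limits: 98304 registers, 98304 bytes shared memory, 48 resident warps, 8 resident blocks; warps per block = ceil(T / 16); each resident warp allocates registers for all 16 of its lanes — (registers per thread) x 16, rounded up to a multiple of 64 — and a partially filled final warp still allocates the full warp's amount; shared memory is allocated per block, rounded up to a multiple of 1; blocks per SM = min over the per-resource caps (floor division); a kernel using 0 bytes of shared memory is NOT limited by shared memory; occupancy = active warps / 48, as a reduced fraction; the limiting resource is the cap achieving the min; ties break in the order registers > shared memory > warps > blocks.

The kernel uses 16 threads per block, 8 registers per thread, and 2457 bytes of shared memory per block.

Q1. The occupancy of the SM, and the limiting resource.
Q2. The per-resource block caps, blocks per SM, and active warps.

Answer: occupancy 1/6, limited by blocks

registers: 768 blocks
shared memory: 40 blocks
warps: 48 blocks
blocks: 8 blocks

Answer: 8 blocks, 8 active warps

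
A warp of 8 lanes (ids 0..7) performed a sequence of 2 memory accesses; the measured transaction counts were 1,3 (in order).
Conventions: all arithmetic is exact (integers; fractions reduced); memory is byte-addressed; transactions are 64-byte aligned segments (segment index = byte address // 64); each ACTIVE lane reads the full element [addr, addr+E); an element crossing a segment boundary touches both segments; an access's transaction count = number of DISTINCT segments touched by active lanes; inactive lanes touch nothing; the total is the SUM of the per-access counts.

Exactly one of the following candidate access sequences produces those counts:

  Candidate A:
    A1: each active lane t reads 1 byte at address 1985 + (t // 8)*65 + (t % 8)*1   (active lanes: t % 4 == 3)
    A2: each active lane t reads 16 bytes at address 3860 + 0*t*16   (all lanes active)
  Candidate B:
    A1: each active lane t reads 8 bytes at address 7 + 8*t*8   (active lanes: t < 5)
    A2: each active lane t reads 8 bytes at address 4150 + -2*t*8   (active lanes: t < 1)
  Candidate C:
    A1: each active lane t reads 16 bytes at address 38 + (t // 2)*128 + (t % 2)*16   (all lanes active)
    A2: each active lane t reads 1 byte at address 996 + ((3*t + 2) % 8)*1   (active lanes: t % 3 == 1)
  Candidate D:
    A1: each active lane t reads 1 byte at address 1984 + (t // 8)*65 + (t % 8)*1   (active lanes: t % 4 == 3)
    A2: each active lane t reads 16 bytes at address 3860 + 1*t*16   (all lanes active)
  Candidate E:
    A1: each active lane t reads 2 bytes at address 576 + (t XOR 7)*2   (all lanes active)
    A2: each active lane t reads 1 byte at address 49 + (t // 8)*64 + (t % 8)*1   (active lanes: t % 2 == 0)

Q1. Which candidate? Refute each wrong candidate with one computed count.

A: A2 gives 1 transaction, not 3
B: A1 gives 5 transactions, not 1
C: A1 gives 8 transactions, not 1
E: A2 gives 1 transaction, not 3
D: all counts match (1,3)

Answer: D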